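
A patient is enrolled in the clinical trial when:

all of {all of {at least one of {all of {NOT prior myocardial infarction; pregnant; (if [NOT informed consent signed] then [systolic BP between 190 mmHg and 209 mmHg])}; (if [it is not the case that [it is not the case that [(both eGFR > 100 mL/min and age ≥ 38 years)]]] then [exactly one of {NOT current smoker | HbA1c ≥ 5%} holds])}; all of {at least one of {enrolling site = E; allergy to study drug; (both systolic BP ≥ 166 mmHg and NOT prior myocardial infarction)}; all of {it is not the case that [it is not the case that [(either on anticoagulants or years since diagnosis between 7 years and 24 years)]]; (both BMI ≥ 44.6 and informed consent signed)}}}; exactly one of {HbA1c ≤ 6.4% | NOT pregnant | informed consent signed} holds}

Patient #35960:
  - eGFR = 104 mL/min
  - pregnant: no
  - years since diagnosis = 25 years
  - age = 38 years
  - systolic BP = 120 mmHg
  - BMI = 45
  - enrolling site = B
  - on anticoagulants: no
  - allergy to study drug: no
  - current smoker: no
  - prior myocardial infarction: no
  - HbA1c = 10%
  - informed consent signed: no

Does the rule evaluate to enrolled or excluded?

Atomic conditions:
  NOT prior myocardial infarction: no → true
  pregnant: no → false
  NOT informed consent signed: no → true
  systolic BP between 190 mmHg and 209 mmHg: 120 in [190, 209] is false
  eGFR > 100 mL/min: 104 > 100 is true
  age ≥ 38 years: 38 ≥ 38 is true
  NOT current smoker: no → true
  HbA1c ≥ 5%: 10 ≥ 5 is true
  enrolling site = E: B == E is false
  allergy to study drug: no → false
  systolic BP ≥ 166 mmHg: 120 ≥ 166 is false
  on anticoagulants: no → false
  years since diagnosis between 7 years and 24 years: 25 in [7, 24] is false
  BMI ≥ 44.6: 45 ≥ 44.6 is true
  informed consent signed: no → false
  HbA1c ≤ 6.4%: 10 ≤ 6.4 is false
  NOT pregnant: no → true
Combine:
[1.1.1.3] true → false = false
[1.1.1] true AND false AND false = false
[1.1.2.1.1.1] true AND true = true
[1.1.2.1.1] NOT true = false
[1.1.2.1] NOT false = true
[1.1.2.2] exactly-one(true, true) = false
[1.1.2] true → false = false
[1.1] false OR false = false
[1.2.1.3] false AND true = false
[1.2.1] false OR false OR false = false
[1.2.2.1.1.1] false OR false = false
[1.2.2.1.1] NOT false = true
[1.2.2.1] NOT true = false
[1.2.2.2] true AND false = false
[1.2.2] false AND false = false
[1.2] false AND false = false
[1] false AND false = false
[2] exactly-one(false, true, false) = true
[root] false AND true = false
Overall: false → excluded

Excluded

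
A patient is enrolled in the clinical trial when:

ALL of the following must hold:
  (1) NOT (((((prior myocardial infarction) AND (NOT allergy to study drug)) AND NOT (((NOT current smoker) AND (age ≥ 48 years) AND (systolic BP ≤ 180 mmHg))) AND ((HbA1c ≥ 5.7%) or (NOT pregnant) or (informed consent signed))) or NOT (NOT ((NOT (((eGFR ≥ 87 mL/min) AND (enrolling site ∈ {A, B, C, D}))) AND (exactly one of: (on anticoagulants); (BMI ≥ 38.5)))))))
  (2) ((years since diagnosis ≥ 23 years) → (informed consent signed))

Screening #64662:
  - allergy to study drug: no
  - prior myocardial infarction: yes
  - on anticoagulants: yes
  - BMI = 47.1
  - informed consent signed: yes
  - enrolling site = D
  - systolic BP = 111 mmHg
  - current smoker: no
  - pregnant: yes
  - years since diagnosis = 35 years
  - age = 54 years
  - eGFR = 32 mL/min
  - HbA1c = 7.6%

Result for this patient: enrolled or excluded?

Enrolled

Atomic conditions:
  prior myocardial infarction: yes → true
  NOT allergy to study drug: no → true
  NOT current smoker: no → true
  age ≥ 48 years: 54 ≥ 48 is true
  systolic BP ≤ 180 mmHg: 111 ≤ 180 is true
  HbA1c ≥ 5.7%: 7.6 ≥ 5.7 is true
  NOT pregnant: yes → false
  informed consent signed: yes → true
  eGFR ≥ 87 mL/min: 32 ≥ 87 is false
  enrolling site ∈ {A, B, C, D}: D is in the set → true
  on anticoagulants: yes → true
  BMI ≥ 38.5: 47.1 ≥ 38.5 is true
  years since diagnosis ≥ 23 years: 35 ≥ 23 is true
Combine:
[1.1.1.1] true AND true = true
[1.1.1.2.1] true AND true AND true = true
[1.1.1.2] NOT true = false
[1.1.1.3] true OR false OR true = true
[1.1.1] true AND false AND true = false
[1.1.2.1.1.1.1] false AND true = false
[1.1.2.1.1.1] NOT false = true
[1.1.2.1.1.2] exactly-one(true, true) = false
[1.1.2.1.1] true AND false = false
[1.1.2.1] NOT false = true
[1.1.2] NOT true = false
[1.1] false OR false = false
[1] NOT false = true
[2] true → true = true
[root] true AND true = true
Overall: true → enrolled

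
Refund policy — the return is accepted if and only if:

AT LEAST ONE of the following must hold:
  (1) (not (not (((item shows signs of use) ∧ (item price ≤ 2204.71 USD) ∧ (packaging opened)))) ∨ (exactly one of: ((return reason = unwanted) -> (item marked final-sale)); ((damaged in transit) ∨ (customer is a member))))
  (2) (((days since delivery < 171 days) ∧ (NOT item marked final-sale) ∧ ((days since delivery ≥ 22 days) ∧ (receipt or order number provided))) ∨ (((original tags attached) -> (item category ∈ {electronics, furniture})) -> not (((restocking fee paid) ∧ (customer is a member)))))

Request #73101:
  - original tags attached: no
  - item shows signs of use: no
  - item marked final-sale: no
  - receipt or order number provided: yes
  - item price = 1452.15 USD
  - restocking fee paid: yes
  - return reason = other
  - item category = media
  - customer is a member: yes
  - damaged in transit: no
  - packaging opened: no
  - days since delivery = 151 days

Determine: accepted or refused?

Accepted

Atomic conditions:
  item shows signs of use: no → false
  item price ≤ 2204.71 USD: 1452.15 ≤ 2204.71 is true
  packaging opened: no → false
  return reason = unwanted: other == unwanted is false
  item marked final-sale: no → false
  damaged in transit: no → false
  customer is a member: yes → true
  days since delivery < 171 days: 151 < 171 is true
  NOT item marked final-sale: no → true
  days since delivery ≥ 22 days: 151 ≥ 22 is true
  receipt or order number provided: yes → true
  original tags attached: no → false
  item category ∈ {electronics, furniture}: media is not in the set → false
  restocking fee paid: yes → true
Combine:
[1.1.1.1] false AND true AND false = false
[1.1.1] NOT false = true
[1.1] NOT true = false
[1.2.1] false → false (antecedent false ⇒ implication holds) = true
[1.2.2] false OR true = true
[1.2] exactly-one(true, true) = false
[1] false OR false = false
[2.1.3] true AND true = true
[2.1] true AND true AND true = true
[2.2.1] false → false (antecedent false ⇒ implication holds) = true
[2.2.2.1] true AND true = true
[2.2.2] NOT true = false
[2.2] true → false = false
[2] true OR false = true
[root] false OR true = true
Overall: true → accepted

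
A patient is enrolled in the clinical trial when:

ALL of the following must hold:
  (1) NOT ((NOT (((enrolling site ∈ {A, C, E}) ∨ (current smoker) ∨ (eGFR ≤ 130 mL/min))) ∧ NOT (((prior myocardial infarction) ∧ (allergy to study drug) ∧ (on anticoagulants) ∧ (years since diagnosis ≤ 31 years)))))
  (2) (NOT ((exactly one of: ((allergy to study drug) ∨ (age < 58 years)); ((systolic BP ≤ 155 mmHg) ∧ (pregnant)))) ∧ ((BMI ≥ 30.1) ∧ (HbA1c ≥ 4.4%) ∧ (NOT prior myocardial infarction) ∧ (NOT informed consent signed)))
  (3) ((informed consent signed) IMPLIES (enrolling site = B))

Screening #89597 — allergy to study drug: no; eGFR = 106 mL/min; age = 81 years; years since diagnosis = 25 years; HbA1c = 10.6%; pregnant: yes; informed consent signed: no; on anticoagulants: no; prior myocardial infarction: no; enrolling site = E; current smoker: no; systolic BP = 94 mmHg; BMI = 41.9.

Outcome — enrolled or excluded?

Excluded

Atomic conditions:
  enrolling site ∈ {A, C, E}: E is in the set → true
  current smoker: no → false
  eGFR ≤ 130 mL/min: 106 ≤ 130 is true
  prior myocardial infarction: no → false
  allergy to study drug: no → false
  on anticoagulants: no → false
  years since diagnosis ≤ 31 years: 25 ≤ 31 is true
  age < 58 years: 81 < 58 is false
  systolic BP ≤ 155 mmHg: 94 ≤ 155 is true
  pregnant: yes → true
  BMI ≥ 30.1: 41.9 ≥ 30.1 is true
  HbA1c ≥ 4.4%: 10.6 ≥ 4.4 is true
  NOT prior myocardial infarction: no → true
  NOT informed consent signed: no → true
  informed consent signed: no → false
  enrolling site = B: E == B is false
Combine:
[1.1.1.1] true OR false OR true = true
[1.1.1] NOT true = false
[1.1.2.1] false AND false AND false AND true = false
[1.1.2] NOT false = true
[1.1] false AND true = false
[1] NOT false = true
[2.1.1.1] false OR false = false
[2.1.1.2] true AND true = true
[2.1.1] exactly-one(false, true) = true
[2.1] NOT true = false
[2.2] true AND true AND true AND true = true
[2] false AND true = false
[3] false → false (antecedent false ⇒ implication holds) = true
[root] true AND false AND true = false
Overall: false → excluded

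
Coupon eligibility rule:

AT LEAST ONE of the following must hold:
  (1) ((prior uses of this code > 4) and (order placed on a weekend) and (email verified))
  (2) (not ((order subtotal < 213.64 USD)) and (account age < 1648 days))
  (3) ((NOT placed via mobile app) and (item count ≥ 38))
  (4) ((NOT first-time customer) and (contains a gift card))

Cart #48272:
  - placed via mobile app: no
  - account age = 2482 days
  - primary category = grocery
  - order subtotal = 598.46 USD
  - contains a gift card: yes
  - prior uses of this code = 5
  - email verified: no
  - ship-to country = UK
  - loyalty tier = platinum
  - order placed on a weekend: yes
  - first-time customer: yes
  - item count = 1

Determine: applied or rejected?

Rejected

Atomic conditions:
  prior uses of this code > 4: 5 > 4 is true
  order placed on a weekend: yes → true
  email verified: no → false
  order subtotal < 213.64 USD: 598.46 < 213.64 is false
  account age < 1648 days: 2482 < 1648 is false
  NOT placed via mobile app: no → true
  item count ≥ 38: 1 ≥ 38 is false
  NOT first-time customer: yes → false
  contains a gift card: yes → true
Combine:
[1] true AND true AND false = false
[2.1] NOT false = true
[2] true AND false = false
[3] true AND false = false
[4] false AND true = false
[root] false OR false OR false OR false = false
Overall: false → rejected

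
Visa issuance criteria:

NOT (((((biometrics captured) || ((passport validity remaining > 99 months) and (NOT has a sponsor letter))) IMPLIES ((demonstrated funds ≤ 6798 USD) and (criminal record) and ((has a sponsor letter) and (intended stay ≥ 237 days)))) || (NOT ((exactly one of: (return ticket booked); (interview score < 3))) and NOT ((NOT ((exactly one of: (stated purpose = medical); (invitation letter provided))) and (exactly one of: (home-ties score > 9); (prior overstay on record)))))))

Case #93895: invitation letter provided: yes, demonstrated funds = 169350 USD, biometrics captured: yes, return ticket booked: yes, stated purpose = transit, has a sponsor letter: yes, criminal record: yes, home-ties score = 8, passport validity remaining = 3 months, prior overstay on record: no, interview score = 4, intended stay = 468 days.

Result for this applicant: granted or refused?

Granted

Atomic conditions:
  biometrics captured: yes → true
  passport validity remaining > 99 months: 3 > 99 is false
  NOT has a sponsor letter: yes → false
  demonstrated funds ≤ 6798 USD: 169350 ≤ 6798 is false
  criminal record: yes → true
  has a sponsor letter: yes → true
  intended stay ≥ 237 days: 468 ≥ 237 is true
  return ticket booked: yes → true
  interview score < 3: 4 < 3 is false
  stated purpose = medical: transit == medical is false
  invitation letter provided: yes → true
  home-ties score > 9: 8 > 9 is false
  prior overstay on record: no → false
Combine:
[1.1.1.2] false AND false = false
[1.1.1] true OR false = true
[1.1.2.3] true AND true = true
[1.1.2] false AND true AND true = false
[1.1] true → false = false
[1.2.1.1] exactly-one(true, false) = true
[1.2.1] NOT true = false
[1.2.2.1.1.1] exactly-one(false, true) = true
[1.2.2.1.1] NOT true = false
[1.2.2.1.2] exactly-one(false, false) = false
[1.2.2.1] false AND false = false
[1.2.2] NOT false = true
[1.2] false AND true = false
[1] false OR false = false
[root] NOT false = true
Overall: true → granted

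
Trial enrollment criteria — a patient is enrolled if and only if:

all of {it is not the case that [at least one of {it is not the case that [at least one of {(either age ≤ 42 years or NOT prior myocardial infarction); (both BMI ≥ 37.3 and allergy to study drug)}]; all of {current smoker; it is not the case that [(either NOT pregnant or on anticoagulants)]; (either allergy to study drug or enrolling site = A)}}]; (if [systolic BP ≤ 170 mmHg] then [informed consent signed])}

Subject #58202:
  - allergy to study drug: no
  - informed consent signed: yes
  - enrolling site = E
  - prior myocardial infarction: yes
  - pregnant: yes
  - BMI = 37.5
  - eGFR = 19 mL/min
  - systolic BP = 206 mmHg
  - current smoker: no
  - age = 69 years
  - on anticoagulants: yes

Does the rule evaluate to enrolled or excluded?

Atomic conditions:
  age ≤ 42 years: 69 ≤ 42 is false
  NOT prior myocardial infarction: yes → false
  BMI ≥ 37.3: 37.5 ≥ 37.3 is true
  allergy to study drug: no → false
  current smoker: no → false
  NOT pregnant: yes → false
  on anticoagulants: yes → true
  enrolling site = A: E == A is false
  systolic BP ≤ 170 mmHg: 206 ≤ 170 is false
  informed consent signed: yes → true
Combine:
[1.1.1.1.1] false OR false = false
[1.1.1.1.2] true AND false = false
[1.1.1.1] false OR false = false
[1.1.1] NOT false = true
[1.1.2.2.1] false OR true = true
[1.1.2.2] NOT true = false
[1.1.2.3] false OR false = false
[1.1.2] false AND false AND false = false
[1.1] true OR false = true
[1] NOT true = false
[2] false → true (antecedent false ⇒ implication holds) = true
[root] false AND true = false
Overall: false → excluded

Excluded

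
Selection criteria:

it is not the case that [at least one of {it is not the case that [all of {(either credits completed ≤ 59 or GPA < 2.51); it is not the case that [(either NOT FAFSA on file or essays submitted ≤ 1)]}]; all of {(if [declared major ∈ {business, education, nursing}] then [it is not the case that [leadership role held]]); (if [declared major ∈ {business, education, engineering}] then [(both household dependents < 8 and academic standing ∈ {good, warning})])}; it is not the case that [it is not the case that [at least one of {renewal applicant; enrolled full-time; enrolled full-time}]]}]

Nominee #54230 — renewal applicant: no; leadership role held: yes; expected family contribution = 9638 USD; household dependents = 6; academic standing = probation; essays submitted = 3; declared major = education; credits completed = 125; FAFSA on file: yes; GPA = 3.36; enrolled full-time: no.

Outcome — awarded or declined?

Declined

Atomic conditions:
  credits completed ≤ 59: 125 ≤ 59 is false
  GPA < 2.51: 3.36 < 2.51 is false
  NOT FAFSA on file: yes → false
  essays submitted ≤ 1: 3 ≤ 1 is false
  declared major ∈ {business, education, nursing}: education is in the set → true
  leadership role held: yes → true
  declared major ∈ {business, education, engineering}: education is in the set → true
  household dependents < 8: 6 < 8 is true
  academic standing ∈ {good, warning}: probation is not in the set → false
  renewal applicant: no → false
  enrolled full-time: no → false
Combine:
[1.1.1.1] false OR false = false
[1.1.1.2.1] false OR false = false
[1.1.1.2] NOT false = true
[1.1.1] false AND true = false
[1.1] NOT false = true
[1.2.1.2] NOT true = false
[1.2.1] true → false = false
[1.2.2.2] true AND false = false
[1.2.2] true → false = false
[1.2] false AND false = false
[1.3.1.1] false OR false OR false = false
[1.3.1] NOT false = true
[1.3] NOT true = false
[1] true OR false OR false = true
[root] NOT true = false
Overall: false → declined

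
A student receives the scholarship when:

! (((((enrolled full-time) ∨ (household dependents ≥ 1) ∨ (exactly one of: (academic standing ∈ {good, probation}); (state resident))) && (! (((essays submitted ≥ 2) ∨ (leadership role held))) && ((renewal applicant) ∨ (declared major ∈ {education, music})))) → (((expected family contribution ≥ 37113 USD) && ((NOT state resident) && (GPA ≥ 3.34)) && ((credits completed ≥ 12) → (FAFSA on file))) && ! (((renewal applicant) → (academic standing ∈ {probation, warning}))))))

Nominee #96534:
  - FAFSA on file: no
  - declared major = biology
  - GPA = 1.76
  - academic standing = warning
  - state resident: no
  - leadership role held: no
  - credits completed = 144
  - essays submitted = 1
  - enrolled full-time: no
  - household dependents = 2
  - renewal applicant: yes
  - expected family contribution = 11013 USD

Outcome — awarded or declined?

Atomic conditions:
  enrolled full-time: no → false
  household dependents ≥ 1: 2 ≥ 1 is true
  academic standing ∈ {good, probation}: warning is not in the set → false
  state resident: no → false
  essays submitted ≥ 2: 1 ≥ 2 is false
  leadership role held: no → false
  renewal applicant: yes → true
  declared major ∈ {education, music}: biology is not in the set → false
  expected family contribution ≥ 37113 USD: 11013 ≥ 37113 is false
  NOT state resident: no → true
  GPA ≥ 3.34: 1.76 ≥ 3.34 is false
  credits completed ≥ 12: 144 ≥ 12 is true
  FAFSA on file: no → false
  academic standing ∈ {probation, warning}: warning is in the set → true
Combine:
[1.1.1.3] exactly-one(false, false) = false
[1.1.1] false OR true OR false = true
[1.1.2.1.1] false OR false = false
[1.1.2.1] NOT false = true
[1.1.2.2] true OR false = true
[1.1.2] true AND true = true
[1.1] true AND true = true
[1.2.1.2] true AND false = false
[1.2.1.3] true → false = false
[1.2.1] false AND false AND false = false
[1.2.2.1] true → true = true
[1.2.2] NOT true = false
[1.2] false AND false = false
[1] true → false = false
[root] NOT false = true
Overall: true → awarded

Awarded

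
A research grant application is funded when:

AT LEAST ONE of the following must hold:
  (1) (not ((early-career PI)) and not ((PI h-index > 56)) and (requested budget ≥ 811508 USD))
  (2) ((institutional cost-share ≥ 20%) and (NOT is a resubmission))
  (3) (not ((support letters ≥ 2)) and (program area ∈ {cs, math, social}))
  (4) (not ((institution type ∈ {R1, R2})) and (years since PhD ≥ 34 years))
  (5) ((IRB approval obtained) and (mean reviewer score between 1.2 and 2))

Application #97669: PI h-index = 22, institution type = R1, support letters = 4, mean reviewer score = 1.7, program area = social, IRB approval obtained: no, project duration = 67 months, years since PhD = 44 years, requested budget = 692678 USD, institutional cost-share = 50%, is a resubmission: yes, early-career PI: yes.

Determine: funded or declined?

Declined

Atomic conditions:
  early-career PI: yes → true
  PI h-index > 56: 22 > 56 is false
  requested budget ≥ 811508 USD: 692678 ≥ 811508 is false
  institutional cost-share ≥ 20%: 50 ≥ 20 is true
  NOT is a resubmission: yes → false
  support letters ≥ 2: 4 ≥ 2 is true
  program area ∈ {cs, math, social}: social is in the set → true
  institution type ∈ {R1, R2}: R1 is in the set → true
  years since PhD ≥ 34 years: 44 ≥ 34 is true
  IRB approval obtained: no → false
  mean reviewer score between 1.2 and 2: 1.7 in [1.2, 2] is true
Combine:
[1.1] NOT true = false
[1.2] NOT false = true
[1] false AND true AND false = false
[2] true AND false = false
[3.1] NOT true = false
[3] false AND true = false
[4.1] NOT true = false
[4] false AND true = false
[5] false AND true = false
[root] false OR false OR false OR false OR false = false
Overall: false → declined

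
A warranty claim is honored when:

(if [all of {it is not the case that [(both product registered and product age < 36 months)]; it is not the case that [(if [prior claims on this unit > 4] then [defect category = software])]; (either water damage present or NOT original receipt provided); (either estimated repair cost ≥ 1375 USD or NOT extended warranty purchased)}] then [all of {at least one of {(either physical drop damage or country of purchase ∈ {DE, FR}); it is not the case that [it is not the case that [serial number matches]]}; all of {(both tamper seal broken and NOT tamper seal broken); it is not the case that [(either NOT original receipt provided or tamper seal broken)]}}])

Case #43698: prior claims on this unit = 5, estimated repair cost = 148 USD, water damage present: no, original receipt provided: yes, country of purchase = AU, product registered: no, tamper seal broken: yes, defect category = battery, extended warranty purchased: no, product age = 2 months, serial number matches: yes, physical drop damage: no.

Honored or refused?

Atomic conditions:
  product registered: no → false
  product age < 36 months: 2 < 36 is true
  prior claims on this unit > 4: 5 > 4 is true
  defect category = software: battery == software is false
  water damage present: no → false
  NOT original receipt provided: yes → false
  estimated repair cost ≥ 1375 USD: 148 ≥ 1375 is false
  NOT extended warranty purchased: no → true
  physical drop damage: no → false
  country of purchase ∈ {DE, FR}: AU is not in the set → false
  serial number matches: yes → true
  tamper seal broken: yes → true
  NOT tamper seal broken: yes → false
Combine:
[1.1.1] false AND true = false
[1.1] NOT false = true
[1.2.1] true → false = false
[1.2] NOT false = true
[1.3] false OR false = false
[1.4] false OR true = true
[1] true AND true AND false AND true = false
[2.1.1] false OR false = false
[2.1.2.1] NOT true = false
[2.1.2] NOT false = true
[2.1] false OR true = true
[2.2.1] true AND false = false
[2.2.2.1] false OR true = true
[2.2.2] NOT true = false
[2.2] false AND false = false
[2] true AND false = false
[root] false → false (antecedent false ⇒ implication holds) = true
Overall: true → honored

Honored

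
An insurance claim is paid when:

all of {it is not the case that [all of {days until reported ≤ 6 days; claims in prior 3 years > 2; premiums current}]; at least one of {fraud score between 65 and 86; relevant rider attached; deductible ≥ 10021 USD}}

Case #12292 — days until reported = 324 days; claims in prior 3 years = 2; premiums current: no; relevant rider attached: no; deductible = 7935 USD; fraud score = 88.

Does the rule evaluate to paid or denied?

Atomic conditions:
  days until reported ≤ 6 days: 324 ≤ 6 is false
  claims in prior 3 years > 2: 2 > 2 is false
  premiums current: no → false
  fraud score between 65 and 86: 88 in [65, 86] is false
  relevant rider attached: no → false
  deductible ≥ 10021 USD: 7935 ≥ 10021 is false
Combine:
[1.1] false AND false AND false = false
[1] NOT false = true
[2] false OR false OR false = false
[root] true AND false = false
Overall: false → denied

Denied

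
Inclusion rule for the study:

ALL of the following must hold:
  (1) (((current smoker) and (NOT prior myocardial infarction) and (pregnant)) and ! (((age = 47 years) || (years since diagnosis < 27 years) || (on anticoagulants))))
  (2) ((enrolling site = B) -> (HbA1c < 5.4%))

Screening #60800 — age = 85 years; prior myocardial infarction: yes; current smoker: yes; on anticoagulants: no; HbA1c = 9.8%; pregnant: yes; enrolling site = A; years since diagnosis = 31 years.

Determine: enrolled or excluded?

Atomic conditions:
  current smoker: yes → true
  NOT prior myocardial infarction: yes → false
  pregnant: yes → true
  age = 47 years: 85 == 47 is false
  years since diagnosis < 27 years: 31 < 27 is false
  on anticoagulants: no → false
  enrolling site = B: A == B is false
  HbA1c < 5.4%: 9.8 < 5.4 is false
Combine:
[1.1] true AND false AND true = false
[1.2.1] false OR false OR false = false
[1.2] NOT false = true
[1] false AND true = false
[2] false → false (antecedent false ⇒ implication holds) = true
[root] false AND true = false
Overall: false → excluded

Excluded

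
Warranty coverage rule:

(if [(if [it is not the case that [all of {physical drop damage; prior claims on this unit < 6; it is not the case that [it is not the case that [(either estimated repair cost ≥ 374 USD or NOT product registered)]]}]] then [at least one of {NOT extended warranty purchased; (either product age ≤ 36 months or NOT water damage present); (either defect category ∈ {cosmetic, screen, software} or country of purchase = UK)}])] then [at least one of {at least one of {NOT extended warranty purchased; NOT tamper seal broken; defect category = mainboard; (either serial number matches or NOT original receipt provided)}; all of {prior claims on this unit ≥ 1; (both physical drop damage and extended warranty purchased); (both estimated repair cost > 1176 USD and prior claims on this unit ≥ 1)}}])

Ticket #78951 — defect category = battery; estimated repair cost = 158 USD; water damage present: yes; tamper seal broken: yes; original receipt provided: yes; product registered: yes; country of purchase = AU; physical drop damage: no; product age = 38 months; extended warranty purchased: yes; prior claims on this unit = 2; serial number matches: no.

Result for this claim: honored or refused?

Atomic conditions:
  physical drop damage: no → false
  prior claims on this unit < 6: 2 < 6 is true
  estimated repair cost ≥ 374 USD: 158 ≥ 374 is false
  NOT product registered: yes → false
  NOT extended warranty purchased: yes → false
  product age ≤ 36 months: 38 ≤ 36 is false
  NOT water damage present: yes → false
  defect category ∈ {cosmetic, screen, software}: battery is not in the set → false
  country of purchase = UK: AU == UK is false
  NOT tamper seal broken: yes → false
  defect category = mainboard: battery == mainboard is false
  serial number matches: no → false
  NOT original receipt provided: yes → false
  prior claims on this unit ≥ 1: 2 ≥ 1 is true
  extended warranty purchased: yes → true
  estimated repair cost > 1176 USD: 158 > 1176 is false
Combine:
[1.1.1.3.1.1] false OR false = false
[1.1.1.3.1] NOT false = true
[1.1.1.3] NOT true = false
[1.1.1] false AND true AND false = false
[1.1] NOT false = true
[1.2.2] false OR false = false
[1.2.3] false OR false = false
[1.2] false OR false OR false = false
[1] true → false = false
[2.1.4] false OR false = false
[2.1] false OR false OR false OR false = false
[2.2.2] false AND true = false
[2.2.3] false AND true = false
[2.2] true AND false AND false = false
[2] false OR false = false
[root] false → false (antecedent false ⇒ implication holds) = true
Overall: true → honored

Honored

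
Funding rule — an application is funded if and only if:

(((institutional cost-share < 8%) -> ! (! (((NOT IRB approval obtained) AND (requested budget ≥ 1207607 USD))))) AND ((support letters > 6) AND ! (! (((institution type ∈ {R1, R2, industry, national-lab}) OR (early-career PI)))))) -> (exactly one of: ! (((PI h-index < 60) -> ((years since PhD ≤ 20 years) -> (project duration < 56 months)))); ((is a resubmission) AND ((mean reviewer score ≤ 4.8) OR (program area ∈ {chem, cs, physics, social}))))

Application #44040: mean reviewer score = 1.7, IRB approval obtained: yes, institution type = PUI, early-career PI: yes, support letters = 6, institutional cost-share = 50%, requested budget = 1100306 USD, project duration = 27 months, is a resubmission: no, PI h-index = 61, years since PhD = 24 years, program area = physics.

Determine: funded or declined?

Atomic conditions:
  institutional cost-share < 8%: 50 < 8 is false
  NOT IRB approval obtained: yes → false
  requested budget ≥ 1207607 USD: 1100306 ≥ 1207607 is false
  support letters > 6: 6 > 6 is false
  institution type ∈ {R1, R2, industry, national-lab}: PUI is not in the set → false
  early-career PI: yes → true
  PI h-index < 60: 61 < 60 is false
  years since PhD ≤ 20 years: 24 ≤ 20 is false
  project duration < 56 months: 27 < 56 is true
  is a resubmission: no → false
  mean reviewer score ≤ 4.8: 1.7 ≤ 4.8 is true
  program area ∈ {chem, cs, physics, social}: physics is in the set → true
Combine:
[1.1.2.1.1] false AND false = false
[1.1.2.1] NOT false = true
[1.1.2] NOT true = false
[1.1] false → false (antecedent false ⇒ implication holds) = true
[1.2.2.1.1] false OR true = true
[1.2.2.1] NOT true = false
[1.2.2] NOT false = true
[1.2] false AND true = false
[1] true AND false = false
[2.1.1.2] false → true (antecedent false ⇒ implication holds) = true
[2.1.1] false → true (antecedent false ⇒ implication holds) = true
[2.1] NOT true = false
[2.2.2] true OR true = true
[2.2] false AND true = false
[2] exactly-one(false, false) = false
[root] false → false (antecedent false ⇒ implication holds) = true
Overall: true → funded

Funded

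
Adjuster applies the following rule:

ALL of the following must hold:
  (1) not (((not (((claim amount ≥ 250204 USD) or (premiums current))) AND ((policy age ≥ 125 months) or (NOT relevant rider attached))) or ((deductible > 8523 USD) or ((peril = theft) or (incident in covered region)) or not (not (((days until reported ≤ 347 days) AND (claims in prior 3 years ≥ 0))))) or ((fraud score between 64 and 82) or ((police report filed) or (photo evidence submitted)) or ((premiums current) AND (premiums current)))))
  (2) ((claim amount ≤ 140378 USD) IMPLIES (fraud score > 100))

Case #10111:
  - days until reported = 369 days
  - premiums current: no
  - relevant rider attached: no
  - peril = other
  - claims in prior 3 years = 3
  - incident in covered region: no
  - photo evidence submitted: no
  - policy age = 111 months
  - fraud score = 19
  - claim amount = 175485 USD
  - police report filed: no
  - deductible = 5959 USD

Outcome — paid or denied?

Denied

Atomic conditions:
  claim amount ≥ 250204 USD: 175485 ≥ 250204 is false
  premiums current: no → false
  policy age ≥ 125 months: 111 ≥ 125 is false
  NOT relevant rider attached: no → true
  deductible > 8523 USD: 5959 > 8523 is false
  peril = theft: other == theft is false
  incident in covered region: no → false
  days until reported ≤ 347 days: 369 ≤ 347 is false
  claims in prior 3 years ≥ 0: 3 ≥ 0 is true
  fraud score between 64 and 82: 19 in [64, 82] is false
  police report filed: no → false
  photo evidence submitted: no → false
  claim amount ≤ 140378 USD: 175485 ≤ 140378 is false
  fraud score > 100: 19 > 100 is false
Combine:
[1.1.1.1.1] false OR false = false
[1.1.1.1] NOT false = true
[1.1.1.2] false OR true = true
[1.1.1] true AND true = true
[1.1.2.2] false OR false = false
[1.1.2.3.1.1] false AND true = false
[1.1.2.3.1] NOT false = true
[1.1.2.3] NOT true = false
[1.1.2] false OR false OR false = false
[1.1.3.2] false OR false = false
[1.1.3.3] false AND false = false
[1.1.3] false OR false OR false = false
[1.1] true OR false OR false = true
[1] NOT true = false
[2] false → false (antecedent false ⇒ implication holds) = true
[root] false AND true = false
Overall: false → denied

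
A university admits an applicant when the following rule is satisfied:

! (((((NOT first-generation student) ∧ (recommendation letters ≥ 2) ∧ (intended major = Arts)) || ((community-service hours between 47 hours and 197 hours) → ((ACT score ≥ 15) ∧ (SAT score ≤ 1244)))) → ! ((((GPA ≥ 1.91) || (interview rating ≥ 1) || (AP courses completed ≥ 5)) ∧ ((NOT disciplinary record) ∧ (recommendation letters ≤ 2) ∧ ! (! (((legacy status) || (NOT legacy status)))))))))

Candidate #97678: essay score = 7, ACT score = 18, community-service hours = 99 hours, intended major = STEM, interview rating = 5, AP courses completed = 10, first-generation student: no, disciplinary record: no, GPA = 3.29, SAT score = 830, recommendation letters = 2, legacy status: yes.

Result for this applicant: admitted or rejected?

Admitted

Atomic conditions:
  NOT first-generation student: no → true
  recommendation letters ≥ 2: 2 ≥ 2 is true
  intended major = Arts: STEM == Arts is false
  community-service hours between 47 hours and 197 hours: 99 in [47, 197] is true
  ACT score ≥ 15: 18 ≥ 15 is true
  SAT score ≤ 1244: 830 ≤ 1244 is true
  GPA ≥ 1.91: 3.29 ≥ 1.91 is true
  interview rating ≥ 1: 5 ≥ 1 is true
  AP courses completed ≥ 5: 10 ≥ 5 is true
  NOT disciplinary record: no → true
  recommendation letters ≤ 2: 2 ≤ 2 is true
  legacy status: yes → true
  NOT legacy status: yes → false
Combine:
[1.1.1] true AND true AND false = false
[1.1.2.2] true AND true = true
[1.1.2] true → true = true
[1.1] false OR true = true
[1.2.1.1] true OR true OR true = true
[1.2.1.2.3.1.1] true OR false = true
[1.2.1.2.3.1] NOT true = false
[1.2.1.2.3] NOT false = true
[1.2.1.2] true AND true AND true = true
[1.2.1] true AND true = true
[1.2] NOT true = false
[1] true → false = false
[root] NOT false = true
Overall: true → admitted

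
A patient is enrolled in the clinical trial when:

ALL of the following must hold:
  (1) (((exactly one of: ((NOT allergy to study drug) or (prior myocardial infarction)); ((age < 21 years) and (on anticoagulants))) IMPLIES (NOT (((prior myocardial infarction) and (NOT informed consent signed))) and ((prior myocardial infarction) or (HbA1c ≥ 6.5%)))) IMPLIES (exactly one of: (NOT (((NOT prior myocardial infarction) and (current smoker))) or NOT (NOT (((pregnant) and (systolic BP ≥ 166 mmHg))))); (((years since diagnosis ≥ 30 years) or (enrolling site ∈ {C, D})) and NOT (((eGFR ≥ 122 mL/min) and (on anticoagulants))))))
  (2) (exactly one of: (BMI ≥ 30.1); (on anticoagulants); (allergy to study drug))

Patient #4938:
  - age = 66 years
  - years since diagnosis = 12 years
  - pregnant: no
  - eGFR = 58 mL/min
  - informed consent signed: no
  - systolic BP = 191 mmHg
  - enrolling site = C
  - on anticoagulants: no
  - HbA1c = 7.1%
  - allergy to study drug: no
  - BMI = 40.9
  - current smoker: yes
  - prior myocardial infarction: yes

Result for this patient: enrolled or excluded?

Atomic conditions:
  NOT allergy to study drug: no → true
  prior myocardial infarction: yes → true
  age < 21 years: 66 < 21 is false
  on anticoagulants: no → false
  NOT informed consent signed: no → true
  HbA1c ≥ 6.5%: 7.1 ≥ 6.5 is true
  NOT prior myocardial infarction: yes → false
  current smoker: yes → true
  pregnant: no → false
  systolic BP ≥ 166 mmHg: 191 ≥ 166 is true
  years since diagnosis ≥ 30 years: 12 ≥ 30 is false
  enrolling site ∈ {C, D}: C is in the set → true
  eGFR ≥ 122 mL/min: 58 ≥ 122 is false
  BMI ≥ 30.1: 40.9 ≥ 30.1 is true
  allergy to study drug: no → false
Combine:
[1.1.1.1] true OR true = true
[1.1.1.2] false AND false = false
[1.1.1] exactly-one(true, false) = true
[1.1.2.1.1] true AND true = true
[1.1.2.1] NOT true = false
[1.1.2.2] true OR true = true
[1.1.2] false AND true = false
[1.1] true → false = false
[1.2.1.1.1] false AND true = false
[1.2.1.1] NOT false = true
[1.2.1.2.1.1] false AND true = false
[1.2.1.2.1] NOT false = true
[1.2.1.2] NOT true = false
[1.2.1] true OR false = true
[1.2.2.1] false OR true = true
[1.2.2.2.1] false AND false = false
[1.2.2.2] NOT false = true
[1.2.2] true AND true = true
[1.2] exactly-one(true, true) = false
[1] false → false (antecedent false ⇒ implication holds) = true
[2] exactly-one(true, false, false) = true
[root] true AND true = true
Overall: true → enrolled

Enrolled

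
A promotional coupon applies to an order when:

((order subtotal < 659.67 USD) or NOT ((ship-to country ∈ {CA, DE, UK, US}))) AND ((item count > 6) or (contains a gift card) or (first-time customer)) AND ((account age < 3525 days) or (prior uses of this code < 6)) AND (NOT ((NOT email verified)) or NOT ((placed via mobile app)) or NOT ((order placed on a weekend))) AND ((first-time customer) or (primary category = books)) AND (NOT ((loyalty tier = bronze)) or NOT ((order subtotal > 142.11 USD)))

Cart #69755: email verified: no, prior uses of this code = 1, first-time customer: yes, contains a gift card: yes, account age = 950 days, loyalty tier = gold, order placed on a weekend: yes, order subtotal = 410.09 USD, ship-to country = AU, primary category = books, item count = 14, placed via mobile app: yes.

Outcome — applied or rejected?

Atomic conditions:
  order subtotal < 659.67 USD: 410.09 < 659.67 is true
  ship-to country ∈ {CA, DE, UK, US}: AU is not in the set → false
  item count > 6: 14 > 6 is true
  contains a gift card: yes → true
  first-time customer: yes → true
  account age < 3525 days: 950 < 3525 is true
  prior uses of this code < 6: 1 < 6 is true
  NOT email verified: no → true
  placed via mobile app: yes → true
  order placed on a weekend: yes → true
  primary category = books: books == books is true
  loyalty tier = bronze: gold == bronze is false
  order subtotal > 142.11 USD: 410.09 > 142.11 is true
Combine:
[1.2] NOT false = true
[1] true OR true = true
[2] true OR true OR true = true
[3] true OR true = true
[4.1] NOT true = false
[4.2] NOT true = false
[4.3] NOT true = false
[4] false OR false OR false = false
[5] true OR true = true
[6.1] NOT false = true
[6.2] NOT true = false
[6] true OR false = true
[root] true AND true AND true AND false AND true AND true = false
Overall: false → rejected

Rejected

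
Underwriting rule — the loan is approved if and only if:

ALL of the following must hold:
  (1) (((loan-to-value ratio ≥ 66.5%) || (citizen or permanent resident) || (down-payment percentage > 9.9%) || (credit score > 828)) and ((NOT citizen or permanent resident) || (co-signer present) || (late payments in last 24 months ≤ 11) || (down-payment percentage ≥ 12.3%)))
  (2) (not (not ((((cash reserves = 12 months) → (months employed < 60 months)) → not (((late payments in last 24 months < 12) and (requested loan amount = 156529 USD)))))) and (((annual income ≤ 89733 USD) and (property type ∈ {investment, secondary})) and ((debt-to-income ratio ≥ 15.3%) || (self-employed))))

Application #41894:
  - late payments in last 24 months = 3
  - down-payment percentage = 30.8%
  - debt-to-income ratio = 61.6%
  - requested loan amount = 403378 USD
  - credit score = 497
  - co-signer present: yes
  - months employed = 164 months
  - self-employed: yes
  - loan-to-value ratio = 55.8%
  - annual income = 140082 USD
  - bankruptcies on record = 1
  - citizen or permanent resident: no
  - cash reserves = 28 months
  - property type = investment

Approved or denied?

Atomic conditions:
  loan-to-value ratio ≥ 66.5%: 55.8 ≥ 66.5 is false
  citizen or permanent resident: no → false
  down-payment percentage > 9.9%: 30.8 > 9.9 is true
  credit score > 828: 497 > 828 is false
  NOT citizen or permanent resident: no → true
  co-signer present: yes → true
  late payments in last 24 months ≤ 11: 3 ≤ 11 is true
  down-payment percentage ≥ 12.3%: 30.8 ≥ 12.3 is true
  cash reserves = 12 months: 28 == 12 is false
  months employed < 60 months: 164 < 60 is false
  late payments in last 24 months < 12: 3 < 12 is true
  requested loan amount = 156529 USD: 403378 == 156529 is false
  annual income ≤ 89733 USD: 140082 ≤ 89733 is false
  property type ∈ {investment, secondary}: investment is in the set → true
  debt-to-income ratio ≥ 15.3%: 61.6 ≥ 15.3 is true
  self-employed: yes → true
Combine:
[1.1] false OR false OR true OR false = true
[1.2] true OR true OR true OR true = true
[1] true AND true = true
[2.1.1.1.1] false → false (antecedent false ⇒ implication holds) = true
[2.1.1.1.2.1] true AND false = false
[2.1.1.1.2] NOT false = true
[2.1.1.1] true → true = true
[2.1.1] NOT true = false
[2.1] NOT false = true
[2.2.1] false AND true = false
[2.2.2] true OR true = true
[2.2] false AND true = false
[2] true AND false = false
[root] true AND false = false
Overall: false → denied

Denied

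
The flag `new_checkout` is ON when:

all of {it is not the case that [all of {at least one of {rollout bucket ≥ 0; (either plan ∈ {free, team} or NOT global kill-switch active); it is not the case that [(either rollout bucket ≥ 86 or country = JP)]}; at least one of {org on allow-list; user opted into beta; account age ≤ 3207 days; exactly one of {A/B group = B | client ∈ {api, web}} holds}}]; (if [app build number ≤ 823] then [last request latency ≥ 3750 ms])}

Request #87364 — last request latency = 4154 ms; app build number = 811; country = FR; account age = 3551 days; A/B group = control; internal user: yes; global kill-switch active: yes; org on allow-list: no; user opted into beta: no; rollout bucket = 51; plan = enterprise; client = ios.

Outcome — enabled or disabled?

Enabled

Atomic conditions:
  rollout bucket ≥ 0: 51 ≥ 0 is true
  plan ∈ {free, team}: enterprise is not in the set → false
  NOT global kill-switch active: yes → false
  rollout bucket ≥ 86: 51 ≥ 86 is false
  country = JP: FR == JP is false
  org on allow-list: no → false
  user opted into beta: no → false
  account age ≤ 3207 days: 3551 ≤ 3207 is false
  A/B group = B: control == B is false
  client ∈ {api, web}: ios is not in the set → false
  app build number ≤ 823: 811 ≤ 823 is true
  last request latency ≥ 3750 ms: 4154 ≥ 3750 is true
Combine:
[1.1.1.2] false OR false = false
[1.1.1.3.1] false OR false = false
[1.1.1.3] NOT false = true
[1.1.1] true OR false OR true = true
[1.1.2.4] exactly-one(false, false) = false
[1.1.2] false OR false OR false OR false = false
[1.1] true AND false = false
[1] NOT false = true
[2] true → true = true
[root] true AND true = true
Overall: true → enabled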